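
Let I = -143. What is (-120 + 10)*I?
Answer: 15730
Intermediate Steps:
(-120 + 10)*I = (-120 + 10)*(-143) = -110*(-143) = 15730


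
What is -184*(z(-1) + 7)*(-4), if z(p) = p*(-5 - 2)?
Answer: 10304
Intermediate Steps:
z(p) = -7*p (z(p) = p*(-7) = -7*p)
-184*(z(-1) + 7)*(-4) = -184*(-7*(-1) + 7)*(-4) = -184*(7 + 7)*(-4) = -2576*(-4) = -184*(-56) = 10304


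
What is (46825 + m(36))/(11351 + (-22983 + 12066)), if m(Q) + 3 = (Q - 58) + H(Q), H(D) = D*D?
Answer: 24048/217 ≈ 110.82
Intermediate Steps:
H(D) = D**2
m(Q) = -61 + Q + Q**2 (m(Q) = -3 + ((Q - 58) + Q**2) = -3 + ((-58 + Q) + Q**2) = -3 + (-58 + Q + Q**2) = -61 + Q + Q**2)
(46825 + m(36))/(11351 + (-22983 + 12066)) = (46825 + (-61 + 36 + 36**2))/(11351 + (-22983 + 12066)) = (46825 + (-61 + 36 + 1296))/(11351 - 10917) = (46825 + 1271)/434 = 48096*(1/434) = 24048/217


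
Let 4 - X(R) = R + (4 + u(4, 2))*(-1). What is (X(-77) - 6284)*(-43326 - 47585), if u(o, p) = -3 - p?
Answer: 564011844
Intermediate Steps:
X(R) = 3 - R (X(R) = 4 - (R + (4 + (-3 - 1*2))*(-1)) = 4 - (R + (4 + (-3 - 2))*(-1)) = 4 - (R + (4 - 5)*(-1)) = 4 - (R - 1*(-1)) = 4 - (R + 1) = 4 - (1 + R) = 4 + (-1 - R) = 3 - R)
(X(-77) - 6284)*(-43326 - 47585) = ((3 - 1*(-77)) - 6284)*(-43326 - 47585) = ((3 + 77) - 6284)*(-90911) = (80 - 6284)*(-90911) = -6204*(-90911) = 564011844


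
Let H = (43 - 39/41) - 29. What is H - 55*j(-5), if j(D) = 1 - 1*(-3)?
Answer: -8485/41 ≈ -206.95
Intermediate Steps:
j(D) = 4 (j(D) = 1 + 3 = 4)
H = 535/41 (H = (43 - 39*1/41) - 29 = (43 - 39/41) - 29 = 1724/41 - 29 = 535/41 ≈ 13.049)
H - 55*j(-5) = 535/41 - 55*4 = 535/41 - 220 = -8485/41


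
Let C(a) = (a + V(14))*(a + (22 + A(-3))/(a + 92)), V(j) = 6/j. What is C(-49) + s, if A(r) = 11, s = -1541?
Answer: 241319/301 ≈ 801.72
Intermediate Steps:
C(a) = (3/7 + a)*(a + 33/(92 + a)) (C(a) = (a + 6/14)*(a + (22 + 11)/(a + 92)) = (a + 6*(1/14))*(a + 33/(92 + a)) = (a + 3/7)*(a + 33/(92 + a)) = (3/7 + a)*(a + 33/(92 + a)))
C(-49) + s = (99 + 7*(-49)**3 + 507*(-49) + 647*(-49)**2)/(7*(92 - 49)) - 1541 = (1/7)*(99 + 7*(-117649) - 24843 + 647*2401)/43 - 1541 = (1/7)*(1/43)*(99 - 823543 - 24843 + 1553447) - 1541 = (1/7)*(1/43)*705160 - 1541 = 705160/301 - 1541 = 241319/301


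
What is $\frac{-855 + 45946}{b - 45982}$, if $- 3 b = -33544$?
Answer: $- \frac{135273}{104402} \approx -1.2957$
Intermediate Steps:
$b = \frac{33544}{3}$ ($b = \left(- \frac{1}{3}\right) \left(-33544\right) = \frac{33544}{3} \approx 11181.0$)
$\frac{-855 + 45946}{b - 45982} = \frac{-855 + 45946}{\frac{33544}{3} - 45982} = \frac{45091}{- \frac{104402}{3}} = 45091 \left(- \frac{3}{104402}\right) = - \frac{135273}{104402}$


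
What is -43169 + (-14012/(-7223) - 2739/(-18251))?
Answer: -183566550988/4252483 ≈ -43167.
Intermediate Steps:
-43169 + (-14012/(-7223) - 2739/(-18251)) = -43169 + (-14012*(-1/7223) - 2739*(-1/18251)) = -43169 + (452/233 + 2739/18251) = -43169 + 8887639/4252483 = -183566550988/4252483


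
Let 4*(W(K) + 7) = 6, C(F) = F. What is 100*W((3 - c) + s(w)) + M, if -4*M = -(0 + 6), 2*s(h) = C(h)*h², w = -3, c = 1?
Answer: -1097/2 ≈ -548.50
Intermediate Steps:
s(h) = h³/2 (s(h) = (h*h²)/2 = h³/2)
W(K) = -11/2 (W(K) = -7 + (¼)*6 = -7 + 3/2 = -11/2)
M = 3/2 (M = -(-1)*(0 + 6)/4 = -(-1)*6/4 = -¼*(-6) = 3/2 ≈ 1.5000)
100*W((3 - c) + s(w)) + M = 100*(-11/2) + 3/2 = -550 + 3/2 = -1097/2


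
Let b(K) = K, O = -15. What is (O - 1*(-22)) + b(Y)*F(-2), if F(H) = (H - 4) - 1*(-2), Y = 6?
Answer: -17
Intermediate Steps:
F(H) = -2 + H (F(H) = (-4 + H) + 2 = -2 + H)
(O - 1*(-22)) + b(Y)*F(-2) = (-15 - 1*(-22)) + 6*(-2 - 2) = (-15 + 22) + 6*(-4) = 7 - 24 = -17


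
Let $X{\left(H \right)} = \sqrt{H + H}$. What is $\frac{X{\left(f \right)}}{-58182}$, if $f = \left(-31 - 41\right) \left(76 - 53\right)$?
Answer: $- \frac{2 i \sqrt{23}}{9697} \approx - 0.00098914 i$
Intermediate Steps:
$f = -1656$ ($f = \left(-72\right) 23 = -1656$)
$X{\left(H \right)} = \sqrt{2} \sqrt{H}$ ($X{\left(H \right)} = \sqrt{2 H} = \sqrt{2} \sqrt{H}$)
$\frac{X{\left(f \right)}}{-58182} = \frac{\sqrt{2} \sqrt{-1656}}{-58182} = \sqrt{2} \cdot 6 i \sqrt{46} \left(- \frac{1}{58182}\right) = 12 i \sqrt{23} \left(- \frac{1}{58182}\right) = - \frac{2 i \sqrt{23}}{9697}$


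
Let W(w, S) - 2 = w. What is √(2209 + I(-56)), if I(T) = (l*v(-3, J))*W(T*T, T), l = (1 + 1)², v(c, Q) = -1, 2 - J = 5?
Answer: I*√10343 ≈ 101.7*I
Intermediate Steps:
J = -3 (J = 2 - 1*5 = 2 - 5 = -3)
W(w, S) = 2 + w
l = 4 (l = 2² = 4)
I(T) = -8 - 4*T² (I(T) = (4*(-1))*(2 + T*T) = -4*(2 + T²) = -8 - 4*T²)
√(2209 + I(-56)) = √(2209 + (-8 - 4*(-56)²)) = √(2209 + (-8 - 4*3136)) = √(2209 + (-8 - 12544)) = √(2209 - 12552) = √(-10343) = I*√10343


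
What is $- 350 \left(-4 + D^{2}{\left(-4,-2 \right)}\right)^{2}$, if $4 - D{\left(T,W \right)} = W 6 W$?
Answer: $-54885600$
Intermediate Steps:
$D{\left(T,W \right)} = 4 - 6 W^{2}$ ($D{\left(T,W \right)} = 4 - W 6 W = 4 - 6 W W = 4 - 6 W^{2}$)
$- 350 \left(-4 + D^{2}{\left(-4,-2 \right)}\right)^{2} = - 350 \left(-4 + \left(4 - 6 \left(-2\right)^{2}\right)^{2}\right)^{2} = - 350 \left(-4 + \left(4 - 24\right)^{2}\right)^{2} = - 350 \left(-4 + \left(-20\right)^{2}\right)^{2} = - 350 \left(-4 + 400\right)^{2} = - 350 \cdot 396^{2} = \left(-350\right) 156816 = -54885600$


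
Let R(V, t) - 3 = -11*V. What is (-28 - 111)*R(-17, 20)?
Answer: -26410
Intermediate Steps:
R(V, t) = 3 - 11*V
(-28 - 111)*R(-17, 20) = (-28 - 111)*(3 - 11*(-17)) = -139*(3 + 187) = -139*190 = -26410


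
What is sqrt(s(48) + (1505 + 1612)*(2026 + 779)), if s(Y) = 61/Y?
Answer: sqrt(1259018823)/12 ≈ 2956.9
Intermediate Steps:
sqrt(s(48) + (1505 + 1612)*(2026 + 779)) = sqrt(61/48 + (1505 + 1612)*(2026 + 779)) = sqrt(61*(1/48) + 3117*2805) = sqrt(61/48 + 8743185) = sqrt(419672941/48) = sqrt(1259018823)/12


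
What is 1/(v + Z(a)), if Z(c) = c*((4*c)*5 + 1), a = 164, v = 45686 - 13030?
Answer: 1/570740 ≈ 1.7521e-6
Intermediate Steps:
v = 32656
Z(c) = c*(1 + 20*c) (Z(c) = c*(20*c + 1) = c*(1 + 20*c))
1/(v + Z(a)) = 1/(32656 + 164*(1 + 20*164)) = 1/(32656 + 164*(1 + 3280)) = 1/(32656 + 164*3281) = 1/(32656 + 538084) = 1/570740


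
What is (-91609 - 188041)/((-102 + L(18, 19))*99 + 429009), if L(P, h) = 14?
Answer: -279650/420297 ≈ -0.66536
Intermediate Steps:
(-91609 - 188041)/((-102 + L(18, 19))*99 + 429009) = (-91609 - 188041)/((-102 + 14)*99 + 429009) = -279650/(-88*99 + 429009) = -279650/(-8712 + 429009) = -279650/420297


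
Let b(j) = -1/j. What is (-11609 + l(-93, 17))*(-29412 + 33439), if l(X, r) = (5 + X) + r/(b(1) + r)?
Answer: -753592645/16 ≈ -4.7100e+7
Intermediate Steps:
l(X, r) = 5 + X + r/(-1 + r) (l(X, r) = (5 + X) + r/(-1/1 + r) = (5 + X) + r/(-1*1 + r) = (5 + X) + r/(-1 + r) = 5 + X + r/(-1 + r))
(-11609 + l(-93, 17))*(-29412 + 33439) = (-11609 + (-5 - 1*(-93) + 6*17 - 93*17)/(-1 + 17))*(-29412 + 33439) = (-11609 + (-5 + 93 + 102 - 1581)/16)*4027 = (-11609 + (1/16)*(-1391))*4027 = (-11609 - 1391/16)*4027 = -187135/16*4027 = -753592645/16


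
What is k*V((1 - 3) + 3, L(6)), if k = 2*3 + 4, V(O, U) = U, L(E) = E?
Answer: 60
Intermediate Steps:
k = 10 (k = 6 + 4 = 10)
k*V((1 - 3) + 3, L(6)) = 10*6 = 60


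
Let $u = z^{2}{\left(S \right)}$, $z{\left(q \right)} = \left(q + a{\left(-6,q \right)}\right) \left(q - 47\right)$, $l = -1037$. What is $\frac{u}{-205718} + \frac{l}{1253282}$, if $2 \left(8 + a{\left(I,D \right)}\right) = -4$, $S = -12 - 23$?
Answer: $- \frac{8532513184883}{128911333238} \approx -66.189$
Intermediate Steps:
$S = -35$ ($S = -12 - 23 = -35$)
$a{\left(I,D \right)} = -10$ ($a{\left(I,D \right)} = -8 + \frac{1}{2} \left(-4\right) = -8 - 2 = -10$)
$z{\left(q \right)} = \left(-47 + q\right) \left(-10 + q\right)$ ($z{\left(q \right)} = \left(q - 10\right) \left(q - 47\right) = \left(-10 + q\right) \left(-47 + q\right) = \left(-47 + q\right) \left(-10 + q\right)$)
$u = 13616100$ ($u = \left(470 + \left(-35\right)^{2} - -1995\right)^{2} = \left(470 + 1225 + 1995\right)^{2} = 3690^{2} = 13616100$)
$\frac{u}{-205718} + \frac{l}{1253282} = \frac{13616100}{-205718} - \frac{1037}{1253282} = 13616100 \left(- \frac{1}{205718}\right) - \frac{1037}{1253282} = - \frac{6808050}{102859} - \frac{1037}{1253282} = - \frac{8532513184883}{128911333238}$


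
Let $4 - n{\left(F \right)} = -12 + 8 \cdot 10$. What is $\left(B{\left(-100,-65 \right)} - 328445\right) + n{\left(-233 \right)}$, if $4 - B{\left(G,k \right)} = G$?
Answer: $-328405$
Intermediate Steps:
$B{\left(G,k \right)} = 4 - G$
$n{\left(F \right)} = -64$ ($n{\left(F \right)} = 4 - \left(-12 + 8 \cdot 10\right) = 4 - \left(-12 + 80\right) = 4 - 68 = -64$)
$\left(B{\left(-100,-65 \right)} - 328445\right) + n{\left(-233 \right)} = \left(\left(4 - -100\right) - 328445\right) - 64 = \left(\left(4 + 100\right) - 328445\right) - 64 = \left(104 - 328445\right) - 64 = -328341 - 64 = -328405$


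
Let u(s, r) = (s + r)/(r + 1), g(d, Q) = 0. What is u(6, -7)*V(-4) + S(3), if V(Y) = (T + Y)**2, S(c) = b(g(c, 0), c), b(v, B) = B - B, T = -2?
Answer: 6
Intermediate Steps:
b(v, B) = 0
u(s, r) = (r + s)/(1 + r)
S(c) = 0
V(Y) = (-2 + Y)**2
u(6, -7)*V(-4) + S(3) = ((-7 + 6)/(1 - 7))*(-2 - 4)**2 + 0 = (-1/(-6))*(-6)**2 + 0 = -1/6*(-1)*36 + 0 = (1/6)*36 + 0 = 6 + 0 = 6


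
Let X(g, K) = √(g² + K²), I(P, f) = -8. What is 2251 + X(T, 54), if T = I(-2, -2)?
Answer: 2251 + 2*√745 ≈ 2305.6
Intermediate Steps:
T = -8
X(g, K) = √(K² + g²)
2251 + X(T, 54) = 2251 + √(54² + (-8)²) = 2251 + √(2916 + 64) = 2251 + √2980 = 2251 + 2*√745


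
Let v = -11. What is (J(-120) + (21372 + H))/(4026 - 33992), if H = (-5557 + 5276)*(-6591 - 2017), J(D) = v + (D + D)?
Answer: -2439969/29966 ≈ -81.425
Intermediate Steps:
J(D) = -11 + 2*D (J(D) = -11 + (D + D) = -11 + 2*D)
H = 2418848 (H = -281*(-8608) = 2418848)
(J(-120) + (21372 + H))/(4026 - 33992) = ((-11 + 2*(-120)) + (21372 + 2418848))/(4026 - 33992) = ((-11 - 240) + 2440220)/(-29966) = (-251 + 2440220)*(-1/29966) = 2439969*(-1/29966) = -2439969/29966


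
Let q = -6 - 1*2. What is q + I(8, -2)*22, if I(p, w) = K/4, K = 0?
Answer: -8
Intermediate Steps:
I(p, w) = 0 (I(p, w) = 0/4 = 0*(1/4) = 0)
q = -8 (q = -6 - 2 = -8)
q + I(8, -2)*22 = -8 + 0*22 = -8 + 0 = -8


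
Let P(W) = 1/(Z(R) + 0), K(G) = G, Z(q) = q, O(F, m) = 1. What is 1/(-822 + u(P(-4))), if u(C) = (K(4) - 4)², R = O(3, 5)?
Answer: -1/822 ≈ -0.0012165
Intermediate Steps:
R = 1
P(W) = 1 (P(W) = 1/(1 + 0) = 1/1 = 1)
u(C) = 0 (u(C) = (4 - 4)² = 0² = 0)
1/(-822 + u(P(-4))) = 1/(-822 + 0) = 1/(-822) = -1/822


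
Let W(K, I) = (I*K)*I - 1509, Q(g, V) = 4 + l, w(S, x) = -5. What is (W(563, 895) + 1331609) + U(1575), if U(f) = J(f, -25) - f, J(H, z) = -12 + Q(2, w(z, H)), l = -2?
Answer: 452305590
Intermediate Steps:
Q(g, V) = 2 (Q(g, V) = 4 - 2 = 2)
J(H, z) = -10 (J(H, z) = -12 + 2 = -10)
W(K, I) = -1509 + K*I**2 (W(K, I) = K*I**2 - 1509 = -1509 + K*I**2)
U(f) = -10 - f
(W(563, 895) + 1331609) + U(1575) = ((-1509 + 563*895**2) + 1331609) + (-10 - 1*1575) = ((-1509 + 563*801025) + 1331609) + (-10 - 1575) = ((-1509 + 450977075) + 1331609) - 1585 = (450975566 + 1331609) - 1585 = 452307175 - 1585 = 452305590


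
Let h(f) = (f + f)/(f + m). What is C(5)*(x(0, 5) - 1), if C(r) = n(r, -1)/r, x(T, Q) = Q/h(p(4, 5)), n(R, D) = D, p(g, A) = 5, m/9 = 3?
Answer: -3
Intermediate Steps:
m = 27 (m = 9*3 = 27)
h(f) = 2*f/(27 + f) (h(f) = (f + f)/(f + 27) = (2*f)/(27 + f) = 2*f/(27 + f))
x(T, Q) = 16*Q/5 (x(T, Q) = Q/((2*5/(27 + 5))) = Q/((2*5/32)) = Q/((2*5*(1/32))) = Q/(5/16) = Q*(16/5) = 16*Q/5)
C(r) = -1/r
C(5)*(x(0, 5) - 1) = (-1/5)*((16/5)*5 - 1) = (-1*⅕)*(16 - 1) = -⅕*15 = -3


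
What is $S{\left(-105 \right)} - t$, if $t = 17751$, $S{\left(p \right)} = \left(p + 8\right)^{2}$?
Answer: $-8342$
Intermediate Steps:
$S{\left(p \right)} = \left(8 + p\right)^{2}$
$S{\left(-105 \right)} - t = \left(8 - 105\right)^{2} - 17751 = \left(-97\right)^{2} - 17751 = 9409 - 17751 = -8342$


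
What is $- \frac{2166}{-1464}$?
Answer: $\frac{361}{244} \approx 1.4795$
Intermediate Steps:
$- \frac{2166}{-1464} = - \frac{2166 \left(-1\right)}{1464} = \left(-1\right) \left(- \frac{361}{244}\right) = \frac{361}{244}$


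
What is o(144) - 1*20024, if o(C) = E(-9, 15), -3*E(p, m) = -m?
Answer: -20019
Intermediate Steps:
E(p, m) = m/3 (E(p, m) = -(-1)*m/3 = m/3)
o(C) = 5 (o(C) = (⅓)*15 = 5)
o(144) - 1*20024 = 5 - 1*20024 = 5 - 20024 = -20019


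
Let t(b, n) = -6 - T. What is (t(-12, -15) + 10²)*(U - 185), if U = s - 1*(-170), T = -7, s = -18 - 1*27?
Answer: -6060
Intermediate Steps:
s = -45 (s = -18 - 27 = -45)
t(b, n) = 1 (t(b, n) = -6 - 1*(-7) = -6 + 7 = 1)
U = 125 (U = -45 - 1*(-170) = -45 + 170 = 125)
(t(-12, -15) + 10²)*(U - 185) = (1 + 10²)*(125 - 185) = (1 + 100)*(-60) = 101*(-60) = -6060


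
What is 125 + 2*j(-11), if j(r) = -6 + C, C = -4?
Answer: 105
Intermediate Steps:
j(r) = -10 (j(r) = -6 - 4 = -10)
125 + 2*j(-11) = 125 + 2*(-10) = 125 - 20 = 105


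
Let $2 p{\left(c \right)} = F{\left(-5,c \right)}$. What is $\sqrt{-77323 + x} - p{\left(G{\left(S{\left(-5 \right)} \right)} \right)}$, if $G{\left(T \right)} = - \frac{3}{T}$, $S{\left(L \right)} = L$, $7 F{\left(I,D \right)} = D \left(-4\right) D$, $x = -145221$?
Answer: $\frac{18}{175} + 4 i \sqrt{13909} \approx 0.10286 + 471.75 i$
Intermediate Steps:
$F{\left(I,D \right)} = - \frac{4 D^{2}}{7}$ ($F{\left(I,D \right)} = \frac{D \left(-4\right) D}{7} = \frac{- 4 D D}{7} = \frac{\left(-4\right) D^{2}}{7} = - \frac{4 D^{2}}{7}$)
$p{\left(c \right)} = - \frac{2 c^{2}}{7}$ ($p{\left(c \right)} = \frac{\left(- \frac{4}{7}\right) c^{2}}{2} = - \frac{2 c^{2}}{7}$)
$\sqrt{-77323 + x} - p{\left(G{\left(S{\left(-5 \right)} \right)} \right)} = \sqrt{-77323 - 145221} - - \frac{2 \left(- \frac{3}{-5}\right)^{2}}{7} = \sqrt{-222544} - - \frac{2 \left(\left(-3\right) \left(- \frac{1}{5}\right)\right)^{2}}{7} = 4 i \sqrt{13909} - - \frac{2 \left(\frac{3}{5}\right)^{2}}{7} = 4 i \sqrt{13909} - \left(- \frac{2}{7}\right) \frac{9}{25} = 4 i \sqrt{13909} - - \frac{18}{175} = 4 i \sqrt{13909} + \frac{18}{175} = \frac{18}{175} + 4 i \sqrt{13909}$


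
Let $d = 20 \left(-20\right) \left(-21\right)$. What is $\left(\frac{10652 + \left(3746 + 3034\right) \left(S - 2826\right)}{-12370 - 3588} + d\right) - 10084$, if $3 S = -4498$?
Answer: $\frac{1220918}{7979} \approx 153.02$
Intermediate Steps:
$S = - \frac{4498}{3}$ ($S = \frac{1}{3} \left(-4498\right) = - \frac{4498}{3} \approx -1499.3$)
$d = 8400$ ($d = \left(-400\right) \left(-21\right) = 8400$)
$\left(\frac{10652 + \left(3746 + 3034\right) \left(S - 2826\right)}{-12370 - 3588} + d\right) - 10084 = \left(\frac{10652 + \left(3746 + 3034\right) \left(- \frac{4498}{3} - 2826\right)}{-12370 - 3588} + 8400\right) - 10084 = \left(\frac{10652 + 6780 \left(- \frac{12976}{3}\right)}{-15958} + 8400\right) - 10084 = \left(\left(10652 - 29325760\right) \left(- \frac{1}{15958}\right) + 8400\right) - 10084 = \left(\left(-29315108\right) \left(- \frac{1}{15958}\right) + 8400\right) - 10084 = \left(\frac{14657554}{7979} + 8400\right) - 10084 = \frac{81681154}{7979} - 10084 = \frac{1220918}{7979}$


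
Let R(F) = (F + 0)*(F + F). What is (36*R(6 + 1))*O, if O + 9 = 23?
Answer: 49392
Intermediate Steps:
O = 14 (O = -9 + 23 = 14)
R(F) = 2*F**2 (R(F) = F*(2*F) = 2*F**2)
(36*R(6 + 1))*O = (36*(2*(6 + 1)**2))*14 = (36*(2*7**2))*14 = (36*(2*49))*14 = (36*98)*14 = 3528*14 = 49392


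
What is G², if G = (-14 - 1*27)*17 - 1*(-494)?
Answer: 41209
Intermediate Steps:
G = -203 (G = (-14 - 27)*17 + 494 = -41*17 + 494 = -697 + 494 = -203)
G² = (-203)² = 41209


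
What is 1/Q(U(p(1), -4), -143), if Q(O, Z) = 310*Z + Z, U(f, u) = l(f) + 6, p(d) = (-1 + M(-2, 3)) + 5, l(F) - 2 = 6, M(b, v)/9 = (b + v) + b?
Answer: -1/44473 ≈ -2.2486e-5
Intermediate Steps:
M(b, v) = 9*v + 18*b (M(b, v) = 9*((b + v) + b) = 9*(v + 2*b) = 9*v + 18*b)
l(F) = 8 (l(F) = 2 + 6 = 8)
p(d) = -5 (p(d) = (-1 + (9*3 + 18*(-2))) + 5 = (-1 + (27 - 36)) + 5 = (-1 - 9) + 5 = -10 + 5 = -5)
U(f, u) = 14 (U(f, u) = 8 + 6 = 14)
Q(O, Z) = 311*Z
1/Q(U(p(1), -4), -143) = 1/(311*(-143)) = 1/(-44473) = -1/44473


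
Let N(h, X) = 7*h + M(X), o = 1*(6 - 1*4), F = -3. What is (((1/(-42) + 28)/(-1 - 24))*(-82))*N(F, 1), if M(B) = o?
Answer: -36613/21 ≈ -1743.5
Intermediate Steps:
o = 2 (o = 1*(6 - 4) = 1*2 = 2)
M(B) = 2
N(h, X) = 2 + 7*h (N(h, X) = 7*h + 2 = 2 + 7*h)
(((1/(-42) + 28)/(-1 - 24))*(-82))*N(F, 1) = (((1/(-42) + 28)/(-1 - 24))*(-82))*(2 + 7*(-3)) = (((-1/42 + 28)/(-25))*(-82))*(2 - 21) = (((1175/42)*(-1/25))*(-82))*(-19) = -47/42*(-82)*(-19) = (1927/21)*(-19) = -36613/21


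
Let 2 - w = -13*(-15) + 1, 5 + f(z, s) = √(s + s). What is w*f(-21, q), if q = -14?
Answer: 970 - 388*I*√7 ≈ 970.0 - 1026.6*I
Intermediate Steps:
f(z, s) = -5 + √2*√s (f(z, s) = -5 + √(s + s) = -5 + √(2*s) = -5 + √2*√s)
w = -194 (w = 2 - (-13*(-15) + 1) = 2 - (195 + 1) = 2 - 1*196 = 2 - 196 = -194)
w*f(-21, q) = -194*(-5 + √2*√(-14)) = -194*(-5 + √2*(I*√14)) = -194*(-5 + 2*I*√7) = 970 - 388*I*√7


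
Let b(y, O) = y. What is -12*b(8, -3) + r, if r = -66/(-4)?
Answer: -159/2 ≈ -79.500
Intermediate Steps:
r = 33/2 (r = -66*(-1)/4 = -11*(-3/2) = 33/2 ≈ 16.500)
-12*b(8, -3) + r = -12*8 + 33/2 = -96 + 33/2 = -159/2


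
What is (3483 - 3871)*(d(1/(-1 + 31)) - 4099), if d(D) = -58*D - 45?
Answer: 24129332/15 ≈ 1.6086e+6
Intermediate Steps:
d(D) = -45 - 58*D
(3483 - 3871)*(d(1/(-1 + 31)) - 4099) = (3483 - 3871)*((-45 - 58/(-1 + 31)) - 4099) = -388*((-45 - 58/30) - 4099) = -388*((-45 - 58*1/30) - 4099) = -388*((-45 - 29/15) - 4099) = -388*(-704/15 - 4099) = -388*(-62189/15) = 24129332/15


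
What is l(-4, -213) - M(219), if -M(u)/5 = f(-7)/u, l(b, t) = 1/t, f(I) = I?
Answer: -2558/15549 ≈ -0.16451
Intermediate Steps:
M(u) = 35/u (M(u) = -(-35)/u = 35/u)
l(-4, -213) - M(219) = 1/(-213) - 35/219 = -1/213 - 35/219 = -2558/15549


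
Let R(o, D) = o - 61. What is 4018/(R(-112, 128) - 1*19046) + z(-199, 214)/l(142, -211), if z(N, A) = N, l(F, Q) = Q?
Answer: 2976783/4055209 ≈ 0.73406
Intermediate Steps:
R(o, D) = -61 + o
4018/(R(-112, 128) - 1*19046) + z(-199, 214)/l(142, -211) = 4018/((-61 - 112) - 1*19046) - 199/(-211) = 4018/(-173 - 19046) - 199*(-1/211) = 4018/(-19219) + 199/211 = 4018*(-1/19219) + 199/211 = -4018/19219 + 199/211 = 2976783/4055209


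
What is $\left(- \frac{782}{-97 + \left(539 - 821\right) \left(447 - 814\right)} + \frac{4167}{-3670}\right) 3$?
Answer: $- \frac{1301175717}{379466990} \approx -3.429$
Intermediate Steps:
$\left(- \frac{782}{-97 + \left(539 - 821\right) \left(447 - 814\right)} + \frac{4167}{-3670}\right) 3 = \left(- \frac{782}{-97 - -103494} + 4167 \left(- \frac{1}{3670}\right)\right) 3 = \left(- \frac{782}{-97 + 103494} - \frac{4167}{3670}\right) 3 = \left(- \frac{782}{103397} - \frac{4167}{3670}\right) 3 = \left(- \frac{433725239}{379466990}\right) 3 = - \frac{1301175717}{379466990}$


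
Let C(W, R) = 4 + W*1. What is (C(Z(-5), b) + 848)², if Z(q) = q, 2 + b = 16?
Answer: 717409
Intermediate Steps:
b = 14 (b = -2 + 16 = 14)
C(W, R) = 4 + W
(C(Z(-5), b) + 848)² = ((4 - 5) + 848)² = (-1 + 848)² = 847² = 717409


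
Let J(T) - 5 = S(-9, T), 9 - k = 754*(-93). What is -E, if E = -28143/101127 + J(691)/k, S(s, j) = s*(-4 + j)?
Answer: 866153113/2364045879 ≈ 0.36639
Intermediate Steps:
k = 70131 (k = 9 - 754*(-93) = 9 - 1*(-70122) = 9 + 70122 = 70131)
J(T) = 41 - 9*T (J(T) = 5 - 9*(-4 + T) = 5 + (36 - 9*T) = 41 - 9*T)
E = -866153113/2364045879 (E = -28143/101127 + (41 - 9*691)/70131 = -28143*1/101127 + (41 - 6219)*(1/70131) = -9381/33709 - 6178*1/70131 = -9381/33709 - 6178/70131 = -866153113/2364045879 ≈ -0.36639)
-E = -1*(-866153113/2364045879) = 866153113/2364045879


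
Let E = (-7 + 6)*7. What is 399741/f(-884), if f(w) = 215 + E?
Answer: 399741/208 ≈ 1921.8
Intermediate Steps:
E = -7 (E = -1*7 = -7)
f(w) = 208 (f(w) = 215 - 7 = 208)
399741/f(-884) = 399741/208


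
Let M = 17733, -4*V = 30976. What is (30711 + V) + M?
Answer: 40700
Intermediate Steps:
V = -7744 (V = -1/4*30976 = -7744)
(30711 + V) + M = (30711 - 7744) + 17733 = 22967 + 17733 = 40700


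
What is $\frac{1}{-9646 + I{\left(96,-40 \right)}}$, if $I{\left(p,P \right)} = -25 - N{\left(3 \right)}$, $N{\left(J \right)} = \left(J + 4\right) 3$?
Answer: $- \frac{1}{9692} \approx -0.00010318$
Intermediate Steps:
$N{\left(J \right)} = 12 + 3 J$ ($N{\left(J \right)} = \left(4 + J\right) 3 = 12 + 3 J$)
$I{\left(p,P \right)} = -46$ ($I{\left(p,P \right)} = -25 - \left(12 + 3 \cdot 3\right) = -25 - \left(12 + 9\right) = -25 - 21 = -46$)
$\frac{1}{-9646 + I{\left(96,-40 \right)}} = \frac{1}{-9646 - 46} = \frac{1}{-9692} = - \frac{1}{9692}$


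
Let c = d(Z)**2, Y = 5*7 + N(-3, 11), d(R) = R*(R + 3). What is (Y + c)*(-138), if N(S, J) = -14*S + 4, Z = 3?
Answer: -55890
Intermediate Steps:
N(S, J) = 4 - 14*S
d(R) = R*(3 + R)
Y = 81 (Y = 5*7 + (4 - 14*(-3)) = 35 + (4 + 42) = 35 + 46 = 81)
c = 324 (c = (3*(3 + 3))**2 = (3*6)**2 = 18**2 = 324)
(Y + c)*(-138) = (81 + 324)*(-138) = 405*(-138) = -55890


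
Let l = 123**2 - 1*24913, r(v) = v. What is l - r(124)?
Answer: -9908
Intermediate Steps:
l = -9784 (l = 15129 - 24913 = -9784)
l - r(124) = -9784 - 1*124 = -9784 - 124 = -9908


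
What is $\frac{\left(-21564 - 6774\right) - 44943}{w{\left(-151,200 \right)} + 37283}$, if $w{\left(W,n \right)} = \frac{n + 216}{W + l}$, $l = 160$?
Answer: $- \frac{659529}{335963} \approx -1.9631$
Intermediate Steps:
$w{\left(W,n \right)} = \frac{216 + n}{160 + W}$ ($w{\left(W,n \right)} = \frac{n + 216}{W + 160} = \frac{216 + n}{160 + W}$)
$\frac{\left(-21564 - 6774\right) - 44943}{w{\left(-151,200 \right)} + 37283} = \frac{\left(-21564 - 6774\right) - 44943}{\frac{216 + 200}{160 - 151} + 37283} = \frac{-28338 - 44943}{\frac{1}{9} \cdot 416 + 37283} = - \frac{73281}{\frac{1}{9} \cdot 416 + 37283} = - \frac{73281}{\frac{416}{9} + 37283} = - \frac{73281}{\frac{335963}{9}} = \left(-73281\right) \frac{9}{335963} = - \frac{659529}{335963}$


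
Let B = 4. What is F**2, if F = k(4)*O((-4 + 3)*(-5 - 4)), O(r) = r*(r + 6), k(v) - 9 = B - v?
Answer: 1476225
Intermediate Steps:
k(v) = 13 - v (k(v) = 9 + (4 - v) = 13 - v)
O(r) = r*(6 + r)
F = 1215 (F = (13 - 1*4)*(((-4 + 3)*(-5 - 4))*(6 + (-4 + 3)*(-5 - 4))) = (13 - 4)*((-1*(-9))*(6 - 1*(-9))) = 9*(9*(6 + 9)) = 9*(9*15) = 9*135 = 1215)
F**2 = 1215**2 = 1476225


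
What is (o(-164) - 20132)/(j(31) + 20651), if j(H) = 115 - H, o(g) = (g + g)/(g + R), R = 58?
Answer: -82064/84535 ≈ -0.97077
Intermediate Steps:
o(g) = 2*g/(58 + g) (o(g) = (g + g)/(g + 58) = (2*g)/(58 + g) = 2*g/(58 + g))
(o(-164) - 20132)/(j(31) + 20651) = (2*(-164)/(58 - 164) - 20132)/((115 - 1*31) + 20651) = (2*(-164)/(-106) - 20132)/((115 - 31) + 20651) = (2*(-164)*(-1/106) - 20132)/(84 + 20651) = (164/53 - 20132)/20735 = -1066832/53*1/20735 = -82064/84535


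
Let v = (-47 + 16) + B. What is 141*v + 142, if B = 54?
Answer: 3385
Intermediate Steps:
v = 23 (v = (-47 + 16) + 54 = -31 + 54 = 23)
141*v + 142 = 141*23 + 142 = 3243 + 142 = 3385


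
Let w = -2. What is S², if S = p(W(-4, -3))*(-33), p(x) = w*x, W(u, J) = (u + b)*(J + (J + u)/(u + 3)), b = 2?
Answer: 278784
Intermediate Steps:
W(u, J) = (2 + u)*(J + (J + u)/(3 + u)) (W(u, J) = (u + 2)*(J + (J + u)/(u + 3)) = (2 + u)*(J + (J + u)/(3 + u)))
p(x) = -2*x
S = -528 (S = -2*((-4)² + 2*(-4) + 8*(-3) - 3*(-4)² + 6*(-3)*(-4))/(3 - 4)*(-33) = -2*(16 - 8 - 24 - 3*16 + 72)/(-1)*(-33) = -(-2)*(16 - 8 - 24 - 48 + 72)*(-33) = -(-2)*8*(-33) = -2*(-8)*(-33) = 16*(-33) = -528)
S² = (-528)² = 278784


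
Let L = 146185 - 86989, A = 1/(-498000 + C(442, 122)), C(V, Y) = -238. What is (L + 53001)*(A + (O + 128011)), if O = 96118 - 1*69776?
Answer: 8628457553868561/498238 ≈ 1.7318e+10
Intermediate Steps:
O = 26342 (O = 96118 - 69776 = 26342)
A = -1/498238 (A = 1/(-498000 - 238) = 1/(-498238) = -1/498238 ≈ -2.0071e-6)
L = 59196
(L + 53001)*(A + (O + 128011)) = (59196 + 53001)*(-1/498238 + (26342 + 128011)) = 112197*(-1/498238 + 154353) = 112197*(76904530013/498238) = 8628457553868561/498238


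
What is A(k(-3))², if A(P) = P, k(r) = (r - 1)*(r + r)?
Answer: 576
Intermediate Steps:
k(r) = 2*r*(-1 + r) (k(r) = (-1 + r)*(2*r) = 2*r*(-1 + r))
A(k(-3))² = (2*(-3)*(-1 - 3))² = (2*(-3)*(-4))² = 24² = 576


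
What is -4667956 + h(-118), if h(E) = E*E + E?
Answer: -4654150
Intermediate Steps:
h(E) = E + E**2 (h(E) = E**2 + E = E + E**2)
-4667956 + h(-118) = -4667956 - 118*(1 - 118) = -4667956 - 118*(-117) = -4667956 + 13806 = -4654150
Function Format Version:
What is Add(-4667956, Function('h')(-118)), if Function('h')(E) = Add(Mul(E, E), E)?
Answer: -4654150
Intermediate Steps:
Function('h')(E) = Add(E, Pow(E, 2)) (Function('h')(E) = Add(Pow(E, 2), E) = Add(E, Pow(E, 2)))
Add(-4667956, Function('h')(-118)) = Add(-4667956, Mul(-118, Add(1, -118))) = Add(-4667956, Mul(-118, -117)) = Add(-4667956, 13806) = -4654150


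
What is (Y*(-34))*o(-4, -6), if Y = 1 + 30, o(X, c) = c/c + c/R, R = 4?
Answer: 527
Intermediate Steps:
o(X, c) = 1 + c/4 (o(X, c) = c/c + c/4 = 1 + c*(¼) = 1 + c/4)
Y = 31
(Y*(-34))*o(-4, -6) = (31*(-34))*(1 + (¼)*(-6)) = -1054*(1 - 3/2) = -1054*(-½) = 527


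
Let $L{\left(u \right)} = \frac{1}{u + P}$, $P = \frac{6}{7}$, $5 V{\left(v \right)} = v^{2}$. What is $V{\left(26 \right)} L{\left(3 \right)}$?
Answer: $\frac{4732}{135} \approx 35.052$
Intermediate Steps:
$V{\left(v \right)} = \frac{v^{2}}{5}$
$P = \frac{6}{7}$ ($P = 6 \cdot \frac{1}{7} = \frac{6}{7} \approx 0.85714$)
$L{\left(u \right)} = \frac{1}{\frac{6}{7} + u}$ ($L{\left(u \right)} = \frac{1}{u + \frac{6}{7}} = \frac{1}{\frac{6}{7} + u}$)
$V{\left(26 \right)} L{\left(3 \right)} = \frac{26^{2}}{5} \frac{7}{6 + 7 \cdot 3} = \frac{1}{5} \cdot 676 \frac{7}{6 + 21} = \frac{676 \cdot \frac{7}{27}}{5} = \frac{676 \cdot 7 \cdot \frac{1}{27}}{5} = \frac{676}{5} \cdot \frac{7}{27} = \frac{4732}{135}$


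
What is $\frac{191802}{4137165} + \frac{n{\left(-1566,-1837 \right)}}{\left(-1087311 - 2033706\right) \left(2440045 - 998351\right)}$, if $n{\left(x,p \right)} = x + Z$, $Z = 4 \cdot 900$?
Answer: $\frac{47945720282701577}{1034188161684999315} \approx 0.046361$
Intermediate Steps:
$Z = 3600$
$n{\left(x,p \right)} = 3600 + x$ ($n{\left(x,p \right)} = x + 3600 = 3600 + x$)
$\frac{191802}{4137165} + \frac{n{\left(-1566,-1837 \right)}}{\left(-1087311 - 2033706\right) \left(2440045 - 998351\right)} = \frac{191802}{4137165} + \frac{3600 - 1566}{\left(-1087311 - 2033706\right) \left(2440045 - 998351\right)} = 191802 \cdot \frac{1}{4137165} + \frac{2034}{\left(-3121017\right) 1441694} = \frac{63934}{1379055} + \frac{2034}{-4499551482798} = \frac{63934}{1379055} + 2034 \left(- \frac{1}{4499551482798}\right) = \frac{63934}{1379055} - \frac{339}{749925247133} = \frac{47945720282701577}{1034188161684999315}$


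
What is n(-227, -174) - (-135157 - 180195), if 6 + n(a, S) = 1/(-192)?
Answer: 60546431/192 ≈ 3.1535e+5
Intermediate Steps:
n(a, S) = -1153/192 (n(a, S) = -6 + 1/(-192) = -6 - 1/192 = -1153/192)
n(-227, -174) - (-135157 - 180195) = -1153/192 - (-135157 - 180195) = -1153/192 - 1*(-315352) = -1153/192 + 315352 = 60546431/192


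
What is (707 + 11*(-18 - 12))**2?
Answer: 142129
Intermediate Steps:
(707 + 11*(-18 - 12))**2 = (707 + 11*(-30))**2 = (707 - 330)**2 = 377**2 = 142129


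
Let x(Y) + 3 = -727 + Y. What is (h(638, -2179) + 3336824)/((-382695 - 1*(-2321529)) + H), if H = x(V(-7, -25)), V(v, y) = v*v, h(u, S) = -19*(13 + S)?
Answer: 3377978/1938153 ≈ 1.7429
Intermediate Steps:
h(u, S) = -247 - 19*S
V(v, y) = v²
x(Y) = -730 + Y (x(Y) = -3 + (-727 + Y) = -730 + Y)
H = -681 (H = -730 + (-7)² = -730 + 49 = -681)
(h(638, -2179) + 3336824)/((-382695 - 1*(-2321529)) + H) = ((-247 - 19*(-2179)) + 3336824)/((-382695 - 1*(-2321529)) - 681) = ((-247 + 41401) + 3336824)/((-382695 + 2321529) - 681) = (41154 + 3336824)/(1938834 - 681) = 3377978/1938153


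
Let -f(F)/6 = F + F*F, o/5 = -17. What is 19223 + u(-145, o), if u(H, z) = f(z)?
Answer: -23617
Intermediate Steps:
o = -85 (o = 5*(-17) = -85)
f(F) = -6*F - 6*F² (f(F) = -6*(F + F*F) = -6*(F + F²) = -6*F - 6*F²)
u(H, z) = -6*z*(1 + z)
19223 + u(-145, o) = 19223 - 6*(-85)*(1 - 85) = 19223 - 6*(-85)*(-84) = 19223 - 42840 = -23617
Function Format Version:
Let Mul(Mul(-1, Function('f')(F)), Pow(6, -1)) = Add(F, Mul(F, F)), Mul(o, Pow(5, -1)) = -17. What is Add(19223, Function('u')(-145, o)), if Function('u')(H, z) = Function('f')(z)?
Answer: -23617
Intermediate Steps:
o = -85 (o = Mul(5, -17) = -85)
Function('f')(F) = Add(Mul(-6, F), Mul(-6, Pow(F, 2))) (Function('f')(F) = Mul(-6, Add(F, Mul(F, F))) = Mul(-6, Add(F, Pow(F, 2))) = Add(Mul(-6, F), Mul(-6, Pow(F, 2))))
Function('u')(H, z) = Mul(-6, z, Add(1, z))
Add(19223, Function('u')(-145, o)) = Add(19223, Mul(-6, -85, Add(1, -85))) = Add(19223, Mul(-6, -85, -84)) = Add(19223, -42840) = -23617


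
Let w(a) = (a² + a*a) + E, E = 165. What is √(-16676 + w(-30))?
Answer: I*√14711 ≈ 121.29*I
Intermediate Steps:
w(a) = 165 + 2*a² (w(a) = (a² + a*a) + 165 = (a² + a²) + 165 = 2*a² + 165 = 165 + 2*a²)
√(-16676 + w(-30)) = √(-16676 + (165 + 2*(-30)²)) = √(-16676 + (165 + 2*900)) = √(-16676 + (165 + 1800)) = √(-16676 + 1965) = √(-14711) = I*√14711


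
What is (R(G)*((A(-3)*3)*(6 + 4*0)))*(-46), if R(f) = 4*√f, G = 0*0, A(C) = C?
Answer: 0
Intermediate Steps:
G = 0
(R(G)*((A(-3)*3)*(6 + 4*0)))*(-46) = ((4*√0)*((-3*3)*(6 + 4*0)))*(-46) = ((4*0)*(-9*(6 + 0)))*(-46) = (0*(-9*6))*(-46) = (0*(-54))*(-46) = 0*(-46) = 0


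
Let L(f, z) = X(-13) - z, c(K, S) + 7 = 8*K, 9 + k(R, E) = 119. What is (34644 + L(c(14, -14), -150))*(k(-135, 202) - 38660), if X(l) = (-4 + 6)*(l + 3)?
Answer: -1340537700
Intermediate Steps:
k(R, E) = 110 (k(R, E) = -9 + 119 = 110)
X(l) = 6 + 2*l (X(l) = 2*(3 + l) = 6 + 2*l)
c(K, S) = -7 + 8*K
L(f, z) = -20 - z (L(f, z) = (6 + 2*(-13)) - z = (6 - 26) - z = -20 - z)
(34644 + L(c(14, -14), -150))*(k(-135, 202) - 38660) = (34644 + (-20 - 1*(-150)))*(110 - 38660) = (34644 + (-20 + 150))*(-38550) = (34644 + 130)*(-38550) = 34774*(-38550) = -1340537700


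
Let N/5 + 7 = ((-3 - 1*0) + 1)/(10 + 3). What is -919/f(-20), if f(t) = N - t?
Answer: 11947/205 ≈ 58.278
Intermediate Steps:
N = -465/13 (N = -35 + 5*(((-3 - 1*0) + 1)/(10 + 3)) = -35 + 5*(((-3 + 0) + 1)/13) = -35 + 5*((-3 + 1)*(1/13)) = -35 + 5*(-2*1/13) = -35 + 5*(-2/13) = -35 - 10/13 = -465/13 ≈ -35.769)
f(t) = -465/13 - t
-919/f(-20) = -919/(-465/13 - 1*(-20)) = -919/(-465/13 + 20) = -919/(-205/13) = -919*(-13/205) = 11947/205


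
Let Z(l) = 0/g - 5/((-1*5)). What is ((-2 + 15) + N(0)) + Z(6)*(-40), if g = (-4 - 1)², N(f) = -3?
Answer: -30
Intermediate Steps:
g = 25 (g = (-5)² = 25)
Z(l) = 1 (Z(l) = 0/25 - 5/((-1*5)) = 0*(1/25) - 5/(-5) = 0 - 5*(-⅕) = 0 + 1 = 1)
((-2 + 15) + N(0)) + Z(6)*(-40) = ((-2 + 15) - 3) + 1*(-40) = (13 - 3) - 40 = 10 - 40 = -30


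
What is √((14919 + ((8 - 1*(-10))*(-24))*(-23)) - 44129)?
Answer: I*√19274 ≈ 138.83*I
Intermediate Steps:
√((14919 + ((8 - 1*(-10))*(-24))*(-23)) - 44129) = √((14919 + ((8 + 10)*(-24))*(-23)) - 44129) = √((14919 + (18*(-24))*(-23)) - 44129) = √((14919 - 432*(-23)) - 44129) = √((14919 + 9936) - 44129) = √(24855 - 44129) = √(-19274) = I*√19274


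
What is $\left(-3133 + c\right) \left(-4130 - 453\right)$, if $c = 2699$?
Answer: $1989022$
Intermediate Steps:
$\left(-3133 + c\right) \left(-4130 - 453\right) = \left(-3133 + 2699\right) \left(-4130 - 453\right) = \left(-434\right) \left(-4583\right) = 1989022$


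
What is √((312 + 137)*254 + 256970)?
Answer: 6*√10306 ≈ 609.11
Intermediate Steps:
√((312 + 137)*254 + 256970) = √(449*254 + 256970) = √(114046 + 256970) = √371016 = 6*√10306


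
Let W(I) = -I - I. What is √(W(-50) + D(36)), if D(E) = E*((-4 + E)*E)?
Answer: 2*√10393 ≈ 203.89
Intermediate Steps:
D(E) = E²*(-4 + E) (D(E) = E*(E*(-4 + E)) = E²*(-4 + E))
W(I) = -2*I
√(W(-50) + D(36)) = √(-2*(-50) + 36²*(-4 + 36)) = √(100 + 1296*32) = √(100 + 41472) = √41572 = 2*√10393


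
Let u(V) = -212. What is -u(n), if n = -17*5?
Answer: 212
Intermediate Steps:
n = -85
-u(n) = -1*(-212) = 212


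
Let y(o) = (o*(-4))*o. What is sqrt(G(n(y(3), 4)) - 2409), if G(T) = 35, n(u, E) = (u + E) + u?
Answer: I*sqrt(2374) ≈ 48.724*I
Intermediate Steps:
y(o) = -4*o**2 (y(o) = (-4*o)*o = -4*o**2)
n(u, E) = E + 2*u (n(u, E) = (E + u) + u = E + 2*u)
sqrt(G(n(y(3), 4)) - 2409) = sqrt(35 - 2409) = sqrt(-2374) = I*sqrt(2374)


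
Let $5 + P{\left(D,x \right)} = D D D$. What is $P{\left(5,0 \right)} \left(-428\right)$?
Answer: $-51360$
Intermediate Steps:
$P{\left(D,x \right)} = -5 + D^{3}$ ($P{\left(D,x \right)} = -5 + D D D = -5 + D^{2} D = -5 + D^{3}$)
$P{\left(5,0 \right)} \left(-428\right) = \left(-5 + 5^{3}\right) \left(-428\right) = \left(-5 + 125\right) \left(-428\right) = 120 \left(-428\right) = -51360$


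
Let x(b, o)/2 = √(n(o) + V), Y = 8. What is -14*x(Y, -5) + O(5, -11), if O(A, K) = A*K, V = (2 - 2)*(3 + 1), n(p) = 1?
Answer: -83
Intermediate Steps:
V = 0 (V = 0*4 = 0)
x(b, o) = 2 (x(b, o) = 2*√(1 + 0) = 2*√1 = 2*1 = 2)
-14*x(Y, -5) + O(5, -11) = -14*2 + 5*(-11) = -28 - 55 = -83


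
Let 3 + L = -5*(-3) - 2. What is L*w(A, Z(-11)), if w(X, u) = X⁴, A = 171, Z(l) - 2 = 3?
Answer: 8550360810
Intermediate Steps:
Z(l) = 5 (Z(l) = 2 + 3 = 5)
L = 10 (L = -3 + (-5*(-3) - 2) = -3 + (15 - 2) = -3 + 13 = 10)
L*w(A, Z(-11)) = 10*171⁴ = 10*855036081 = 8550360810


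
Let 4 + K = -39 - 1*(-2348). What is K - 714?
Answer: 1591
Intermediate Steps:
K = 2305 (K = -4 + (-39 - 1*(-2348)) = -4 + (-39 + 2348) = -4 + 2309 = 2305)
K - 714 = 2305 - 714 = 1591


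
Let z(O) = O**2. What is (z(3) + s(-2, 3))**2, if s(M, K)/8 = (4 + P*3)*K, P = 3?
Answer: 103041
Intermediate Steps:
s(M, K) = 104*K (s(M, K) = 8*((4 + 3*3)*K) = 8*((4 + 9)*K) = 8*(13*K) = 104*K)
(z(3) + s(-2, 3))**2 = (3**2 + 104*3)**2 = (9 + 312)**2 = 321**2 = 103041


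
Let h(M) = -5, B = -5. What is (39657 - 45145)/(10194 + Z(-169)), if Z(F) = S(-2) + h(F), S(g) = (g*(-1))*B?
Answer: -5488/10179 ≈ -0.53915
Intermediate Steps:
S(g) = 5*g (S(g) = (g*(-1))*(-5) = -g*(-5) = 5*g)
Z(F) = -15 (Z(F) = 5*(-2) - 5 = -10 - 5 = -15)
(39657 - 45145)/(10194 + Z(-169)) = (39657 - 45145)/(10194 - 15) = -5488/10179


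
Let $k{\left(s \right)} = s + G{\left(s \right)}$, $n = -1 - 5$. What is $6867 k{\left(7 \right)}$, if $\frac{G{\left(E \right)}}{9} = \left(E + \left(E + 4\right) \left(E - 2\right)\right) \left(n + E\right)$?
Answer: $3879855$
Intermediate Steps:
$n = -6$ ($n = -1 - 5 = -6$)
$G{\left(E \right)} = 9 \left(-6 + E\right) \left(E + \left(-2 + E\right) \left(4 + E\right)\right)$ ($G{\left(E \right)} = 9 \left(E + \left(E + 4\right) \left(E - 2\right)\right) \left(-6 + E\right) = 9 \left(E + \left(4 + E\right) \left(-2 + E\right)\right) \left(-6 + E\right) = 9 \left(E + \left(-2 + E\right) \left(4 + E\right)\right) \left(-6 + E\right) = 9 \left(-6 + E\right) \left(E + \left(-2 + E\right) \left(4 + E\right)\right)$)
$k{\left(s \right)} = 432 - 233 s - 27 s^{2} + 9 s^{3}$ ($k{\left(s \right)} = s + \left(432 - 234 s - 27 s^{2} + 9 s^{3}\right) = 432 - 233 s - 27 s^{2} + 9 s^{3}$)
$6867 k{\left(7 \right)} = 6867 \left(432 - 1631 - 27 \cdot 7^{2} + 9 \cdot 7^{3}\right) = 6867 \left(432 - 1631 - 1323 + 9 \cdot 343\right) = 6867 \left(432 - 1631 - 1323 + 3087\right) = 6867 \cdot 565 = 3879855$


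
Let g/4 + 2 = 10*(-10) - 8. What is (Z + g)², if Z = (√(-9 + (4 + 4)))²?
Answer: 194481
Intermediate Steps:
g = -440 (g = -8 + 4*(10*(-10) - 8) = -8 + 4*(-100 - 8) = -8 + 4*(-108) = -8 - 432 = -440)
Z = -1 (Z = (√(-9 + 8))² = (√(-1))² = I² = -1)
(Z + g)² = (-1 - 440)² = (-441)² = 194481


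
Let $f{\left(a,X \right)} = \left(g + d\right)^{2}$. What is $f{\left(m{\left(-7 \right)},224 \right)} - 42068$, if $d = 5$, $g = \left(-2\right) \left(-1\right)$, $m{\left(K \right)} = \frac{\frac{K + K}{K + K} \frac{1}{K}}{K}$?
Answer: $-42019$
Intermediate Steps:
$m{\left(K \right)} = \frac{1}{K^{2}}$ ($m{\left(K \right)} = \frac{\frac{2 K}{2 K} \frac{1}{K}}{K} = \frac{2 K \frac{1}{2 K} \frac{1}{K}}{K} = \frac{1 \frac{1}{K}}{K} = \frac{1}{K K} = \frac{1}{K^{2}}$)
$g = 2$
$f{\left(a,X \right)} = 49$ ($f{\left(a,X \right)} = \left(2 + 5\right)^{2} = 7^{2} = 49$)
$f{\left(m{\left(-7 \right)},224 \right)} - 42068 = 49 - 42068 = -42019$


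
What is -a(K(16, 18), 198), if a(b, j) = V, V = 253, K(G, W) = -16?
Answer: -253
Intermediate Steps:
a(b, j) = 253
-a(K(16, 18), 198) = -1*253 = -253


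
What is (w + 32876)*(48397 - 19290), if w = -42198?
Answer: -271335454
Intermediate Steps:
(w + 32876)*(48397 - 19290) = (-42198 + 32876)*(48397 - 19290) = -9322*29107 = -271335454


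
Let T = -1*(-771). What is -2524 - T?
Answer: -3295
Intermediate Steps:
T = 771
-2524 - T = -2524 - 1*771 = -2524 - 771 = -3295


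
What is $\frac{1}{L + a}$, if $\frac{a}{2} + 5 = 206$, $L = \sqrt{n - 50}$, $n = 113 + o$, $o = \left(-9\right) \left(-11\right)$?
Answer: $\frac{67}{26907} - \frac{\sqrt{2}}{17938} \approx 0.0024112$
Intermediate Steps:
$o = 99$
$n = 212$ ($n = 113 + 99 = 212$)
$L = 9 \sqrt{2}$ ($L = \sqrt{212 - 50} = \sqrt{162} = 9 \sqrt{2} \approx 12.728$)
$a = 402$ ($a = -10 + 2 \cdot 206 = -10 + 412 = 402$)
$\frac{1}{L + a} = \frac{1}{9 \sqrt{2} + 402} = \frac{1}{402 + 9 \sqrt{2}}$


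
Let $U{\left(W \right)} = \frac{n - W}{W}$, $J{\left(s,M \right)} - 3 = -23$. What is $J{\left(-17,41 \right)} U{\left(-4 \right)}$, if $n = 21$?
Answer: $125$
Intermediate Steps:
$J{\left(s,M \right)} = -20$ ($J{\left(s,M \right)} = 3 - 23 = -20$)
$U{\left(W \right)} = \frac{21 - W}{W}$
$J{\left(-17,41 \right)} U{\left(-4 \right)} = - 20 \frac{21 - -4}{-4} = - 20 \left(- \frac{21 + 4}{4}\right) = - 20 \left(\left(- \frac{1}{4}\right) 25\right) = \left(-20\right) \left(- \frac{25}{4}\right) = 125$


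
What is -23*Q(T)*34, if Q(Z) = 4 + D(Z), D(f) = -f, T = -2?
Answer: -4692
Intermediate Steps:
Q(Z) = 4 - Z
-23*Q(T)*34 = -23*(4 - 1*(-2))*34 = -23*(4 + 2)*34 = -23*6*34 = -138*34 = -4692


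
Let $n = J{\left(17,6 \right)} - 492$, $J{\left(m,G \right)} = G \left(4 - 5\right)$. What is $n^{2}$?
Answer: $248004$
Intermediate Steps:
$J{\left(m,G \right)} = - G$ ($J{\left(m,G \right)} = G \left(-1\right) = - G$)
$n = -498$ ($n = \left(-1\right) 6 - 492 = -6 - 492 = -498$)
$n^{2} = \left(-498\right)^{2} = 248004$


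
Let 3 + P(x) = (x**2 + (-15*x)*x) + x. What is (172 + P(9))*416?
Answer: -397696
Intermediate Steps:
P(x) = -3 + x - 14*x**2 (P(x) = -3 + ((x**2 + (-15*x)*x) + x) = -3 + ((x**2 - 15*x**2) + x) = -3 + (-14*x**2 + x) = -3 + (x - 14*x**2) = -3 + x - 14*x**2)
(172 + P(9))*416 = (172 + (-3 + 9 - 14*9**2))*416 = (172 + (-3 + 9 - 14*81))*416 = (172 + (-3 + 9 - 1134))*416 = (172 - 1128)*416 = -956*416 = -397696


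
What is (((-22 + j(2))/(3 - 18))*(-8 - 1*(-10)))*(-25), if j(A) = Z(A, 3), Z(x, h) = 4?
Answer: -60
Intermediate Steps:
j(A) = 4
(((-22 + j(2))/(3 - 18))*(-8 - 1*(-10)))*(-25) = (((-22 + 4)/(3 - 18))*(-8 - 1*(-10)))*(-25) = ((-18/(-15))*(-8 + 10))*(-25) = (-18*(-1/15)*2)*(-25) = ((6/5)*2)*(-25) = (12/5)*(-25) = -60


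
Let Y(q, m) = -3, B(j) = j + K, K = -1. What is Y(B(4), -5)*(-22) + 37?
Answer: 103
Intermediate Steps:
B(j) = -1 + j (B(j) = j - 1 = -1 + j)
Y(B(4), -5)*(-22) + 37 = -3*(-22) + 37 = 66 + 37 = 103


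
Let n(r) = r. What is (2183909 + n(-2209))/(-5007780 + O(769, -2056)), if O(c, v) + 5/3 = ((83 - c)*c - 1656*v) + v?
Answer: -6545100/6397907 ≈ -1.0230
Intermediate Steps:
O(c, v) = -5/3 - 1655*v + c*(83 - c) (O(c, v) = -5/3 + (((83 - c)*c - 1656*v) + v) = -5/3 + ((c*(83 - c) - 1656*v) + v) = -5/3 + ((-1656*v + c*(83 - c)) + v) = -5/3 + (-1655*v + c*(83 - c)) = -5/3 - 1655*v + c*(83 - c))
(2183909 + n(-2209))/(-5007780 + O(769, -2056)) = (2183909 - 2209)/(-5007780 + (-5/3 - 1*769² - 1655*(-2056) + 83*769)) = 2181700/(-5007780 + (-5/3 - 1*591361 + 3402680 + 63827)) = 2181700/(-5007780 + (-5/3 - 591361 + 3402680 + 63827)) = 2181700/(-5007780 + 8625433/3) = 2181700/(-6397907/3) = 2181700*(-3/6397907) = -6545100/6397907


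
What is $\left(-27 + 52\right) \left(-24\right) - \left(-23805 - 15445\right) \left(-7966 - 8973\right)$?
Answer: $-664856350$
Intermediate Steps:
$\left(-27 + 52\right) \left(-24\right) - \left(-23805 - 15445\right) \left(-7966 - 8973\right) = 25 \left(-24\right) - \left(-39250\right) \left(-16939\right) = -600 - 664855750 = -664856350$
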